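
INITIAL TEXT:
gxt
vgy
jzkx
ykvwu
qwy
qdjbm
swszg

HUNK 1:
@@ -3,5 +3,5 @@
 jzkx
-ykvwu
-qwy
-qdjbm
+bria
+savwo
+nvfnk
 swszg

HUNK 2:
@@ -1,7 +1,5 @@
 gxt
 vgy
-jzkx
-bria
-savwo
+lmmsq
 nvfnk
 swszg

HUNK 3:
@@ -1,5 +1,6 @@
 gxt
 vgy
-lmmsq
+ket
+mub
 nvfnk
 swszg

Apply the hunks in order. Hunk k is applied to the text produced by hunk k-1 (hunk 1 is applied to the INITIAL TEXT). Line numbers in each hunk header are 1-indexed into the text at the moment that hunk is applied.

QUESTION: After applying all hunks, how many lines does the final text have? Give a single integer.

Hunk 1: at line 3 remove [ykvwu,qwy,qdjbm] add [bria,savwo,nvfnk] -> 7 lines: gxt vgy jzkx bria savwo nvfnk swszg
Hunk 2: at line 1 remove [jzkx,bria,savwo] add [lmmsq] -> 5 lines: gxt vgy lmmsq nvfnk swszg
Hunk 3: at line 1 remove [lmmsq] add [ket,mub] -> 6 lines: gxt vgy ket mub nvfnk swszg
Final line count: 6

Answer: 6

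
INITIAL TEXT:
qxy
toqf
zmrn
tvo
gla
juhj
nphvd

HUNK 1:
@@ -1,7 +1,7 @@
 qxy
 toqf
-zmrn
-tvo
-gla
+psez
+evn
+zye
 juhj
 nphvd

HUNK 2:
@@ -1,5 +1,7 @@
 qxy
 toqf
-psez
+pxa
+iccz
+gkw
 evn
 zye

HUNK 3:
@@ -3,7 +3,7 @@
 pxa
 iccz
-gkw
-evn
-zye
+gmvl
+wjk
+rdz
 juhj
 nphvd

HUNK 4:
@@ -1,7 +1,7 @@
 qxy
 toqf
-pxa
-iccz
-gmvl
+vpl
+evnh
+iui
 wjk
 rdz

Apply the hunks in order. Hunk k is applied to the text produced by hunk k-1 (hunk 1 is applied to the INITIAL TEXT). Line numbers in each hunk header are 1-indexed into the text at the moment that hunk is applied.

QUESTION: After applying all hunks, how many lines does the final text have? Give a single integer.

Hunk 1: at line 1 remove [zmrn,tvo,gla] add [psez,evn,zye] -> 7 lines: qxy toqf psez evn zye juhj nphvd
Hunk 2: at line 1 remove [psez] add [pxa,iccz,gkw] -> 9 lines: qxy toqf pxa iccz gkw evn zye juhj nphvd
Hunk 3: at line 3 remove [gkw,evn,zye] add [gmvl,wjk,rdz] -> 9 lines: qxy toqf pxa iccz gmvl wjk rdz juhj nphvd
Hunk 4: at line 1 remove [pxa,iccz,gmvl] add [vpl,evnh,iui] -> 9 lines: qxy toqf vpl evnh iui wjk rdz juhj nphvd
Final line count: 9

Answer: 9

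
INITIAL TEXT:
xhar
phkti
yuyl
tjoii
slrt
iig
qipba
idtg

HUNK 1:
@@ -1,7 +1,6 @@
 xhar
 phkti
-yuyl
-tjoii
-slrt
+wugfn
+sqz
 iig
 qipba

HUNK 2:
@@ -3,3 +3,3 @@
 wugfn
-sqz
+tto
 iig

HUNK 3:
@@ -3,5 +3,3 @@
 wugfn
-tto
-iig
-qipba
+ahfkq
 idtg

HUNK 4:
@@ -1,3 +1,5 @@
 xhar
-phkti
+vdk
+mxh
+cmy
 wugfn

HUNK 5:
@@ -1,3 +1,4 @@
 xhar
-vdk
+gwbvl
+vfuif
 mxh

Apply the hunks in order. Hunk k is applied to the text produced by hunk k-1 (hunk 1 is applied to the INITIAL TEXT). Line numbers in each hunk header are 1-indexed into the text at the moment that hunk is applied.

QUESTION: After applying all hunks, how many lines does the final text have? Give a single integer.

Hunk 1: at line 1 remove [yuyl,tjoii,slrt] add [wugfn,sqz] -> 7 lines: xhar phkti wugfn sqz iig qipba idtg
Hunk 2: at line 3 remove [sqz] add [tto] -> 7 lines: xhar phkti wugfn tto iig qipba idtg
Hunk 3: at line 3 remove [tto,iig,qipba] add [ahfkq] -> 5 lines: xhar phkti wugfn ahfkq idtg
Hunk 4: at line 1 remove [phkti] add [vdk,mxh,cmy] -> 7 lines: xhar vdk mxh cmy wugfn ahfkq idtg
Hunk 5: at line 1 remove [vdk] add [gwbvl,vfuif] -> 8 lines: xhar gwbvl vfuif mxh cmy wugfn ahfkq idtg
Final line count: 8

Answer: 8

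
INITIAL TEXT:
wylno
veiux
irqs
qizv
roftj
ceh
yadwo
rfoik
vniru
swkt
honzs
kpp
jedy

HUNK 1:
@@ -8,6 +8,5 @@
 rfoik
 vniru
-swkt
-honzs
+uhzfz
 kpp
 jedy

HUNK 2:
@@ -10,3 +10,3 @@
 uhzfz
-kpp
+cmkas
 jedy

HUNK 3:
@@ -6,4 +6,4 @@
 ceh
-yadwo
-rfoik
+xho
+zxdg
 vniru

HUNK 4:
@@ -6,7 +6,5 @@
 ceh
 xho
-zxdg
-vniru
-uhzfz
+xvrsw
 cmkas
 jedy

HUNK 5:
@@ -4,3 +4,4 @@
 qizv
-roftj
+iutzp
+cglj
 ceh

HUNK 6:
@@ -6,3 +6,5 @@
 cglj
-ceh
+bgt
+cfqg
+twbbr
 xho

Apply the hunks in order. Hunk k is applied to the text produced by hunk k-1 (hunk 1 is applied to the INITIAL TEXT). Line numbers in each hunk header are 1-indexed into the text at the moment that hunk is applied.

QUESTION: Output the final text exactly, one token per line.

Hunk 1: at line 8 remove [swkt,honzs] add [uhzfz] -> 12 lines: wylno veiux irqs qizv roftj ceh yadwo rfoik vniru uhzfz kpp jedy
Hunk 2: at line 10 remove [kpp] add [cmkas] -> 12 lines: wylno veiux irqs qizv roftj ceh yadwo rfoik vniru uhzfz cmkas jedy
Hunk 3: at line 6 remove [yadwo,rfoik] add [xho,zxdg] -> 12 lines: wylno veiux irqs qizv roftj ceh xho zxdg vniru uhzfz cmkas jedy
Hunk 4: at line 6 remove [zxdg,vniru,uhzfz] add [xvrsw] -> 10 lines: wylno veiux irqs qizv roftj ceh xho xvrsw cmkas jedy
Hunk 5: at line 4 remove [roftj] add [iutzp,cglj] -> 11 lines: wylno veiux irqs qizv iutzp cglj ceh xho xvrsw cmkas jedy
Hunk 6: at line 6 remove [ceh] add [bgt,cfqg,twbbr] -> 13 lines: wylno veiux irqs qizv iutzp cglj bgt cfqg twbbr xho xvrsw cmkas jedy

Answer: wylno
veiux
irqs
qizv
iutzp
cglj
bgt
cfqg
twbbr
xho
xvrsw
cmkas
jedy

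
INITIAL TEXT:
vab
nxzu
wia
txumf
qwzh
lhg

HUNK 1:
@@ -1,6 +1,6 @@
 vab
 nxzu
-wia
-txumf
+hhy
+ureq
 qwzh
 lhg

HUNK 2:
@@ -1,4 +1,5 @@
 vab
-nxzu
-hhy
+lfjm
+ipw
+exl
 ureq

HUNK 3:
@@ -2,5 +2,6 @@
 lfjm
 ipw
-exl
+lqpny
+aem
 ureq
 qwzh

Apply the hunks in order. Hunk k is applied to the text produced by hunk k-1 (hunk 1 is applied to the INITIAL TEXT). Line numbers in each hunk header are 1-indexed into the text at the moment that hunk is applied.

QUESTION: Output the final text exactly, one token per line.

Answer: vab
lfjm
ipw
lqpny
aem
ureq
qwzh
lhg

Derivation:
Hunk 1: at line 1 remove [wia,txumf] add [hhy,ureq] -> 6 lines: vab nxzu hhy ureq qwzh lhg
Hunk 2: at line 1 remove [nxzu,hhy] add [lfjm,ipw,exl] -> 7 lines: vab lfjm ipw exl ureq qwzh lhg
Hunk 3: at line 2 remove [exl] add [lqpny,aem] -> 8 lines: vab lfjm ipw lqpny aem ureq qwzh lhg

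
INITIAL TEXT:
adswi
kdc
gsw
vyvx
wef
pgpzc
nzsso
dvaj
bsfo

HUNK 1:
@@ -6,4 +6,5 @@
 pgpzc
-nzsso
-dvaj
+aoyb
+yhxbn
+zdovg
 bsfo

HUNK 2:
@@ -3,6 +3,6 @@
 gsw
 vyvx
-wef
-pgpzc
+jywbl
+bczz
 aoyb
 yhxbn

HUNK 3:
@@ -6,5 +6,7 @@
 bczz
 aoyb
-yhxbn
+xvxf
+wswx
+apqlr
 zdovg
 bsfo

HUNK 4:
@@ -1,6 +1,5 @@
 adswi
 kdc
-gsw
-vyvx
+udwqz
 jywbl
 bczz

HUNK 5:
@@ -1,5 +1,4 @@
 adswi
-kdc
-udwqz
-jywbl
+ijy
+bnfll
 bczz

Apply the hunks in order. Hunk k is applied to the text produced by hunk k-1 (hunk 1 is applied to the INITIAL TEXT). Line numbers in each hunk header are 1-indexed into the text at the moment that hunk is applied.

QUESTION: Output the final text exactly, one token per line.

Hunk 1: at line 6 remove [nzsso,dvaj] add [aoyb,yhxbn,zdovg] -> 10 lines: adswi kdc gsw vyvx wef pgpzc aoyb yhxbn zdovg bsfo
Hunk 2: at line 3 remove [wef,pgpzc] add [jywbl,bczz] -> 10 lines: adswi kdc gsw vyvx jywbl bczz aoyb yhxbn zdovg bsfo
Hunk 3: at line 6 remove [yhxbn] add [xvxf,wswx,apqlr] -> 12 lines: adswi kdc gsw vyvx jywbl bczz aoyb xvxf wswx apqlr zdovg bsfo
Hunk 4: at line 1 remove [gsw,vyvx] add [udwqz] -> 11 lines: adswi kdc udwqz jywbl bczz aoyb xvxf wswx apqlr zdovg bsfo
Hunk 5: at line 1 remove [kdc,udwqz,jywbl] add [ijy,bnfll] -> 10 lines: adswi ijy bnfll bczz aoyb xvxf wswx apqlr zdovg bsfo

Answer: adswi
ijy
bnfll
bczz
aoyb
xvxf
wswx
apqlr
zdovg
bsfo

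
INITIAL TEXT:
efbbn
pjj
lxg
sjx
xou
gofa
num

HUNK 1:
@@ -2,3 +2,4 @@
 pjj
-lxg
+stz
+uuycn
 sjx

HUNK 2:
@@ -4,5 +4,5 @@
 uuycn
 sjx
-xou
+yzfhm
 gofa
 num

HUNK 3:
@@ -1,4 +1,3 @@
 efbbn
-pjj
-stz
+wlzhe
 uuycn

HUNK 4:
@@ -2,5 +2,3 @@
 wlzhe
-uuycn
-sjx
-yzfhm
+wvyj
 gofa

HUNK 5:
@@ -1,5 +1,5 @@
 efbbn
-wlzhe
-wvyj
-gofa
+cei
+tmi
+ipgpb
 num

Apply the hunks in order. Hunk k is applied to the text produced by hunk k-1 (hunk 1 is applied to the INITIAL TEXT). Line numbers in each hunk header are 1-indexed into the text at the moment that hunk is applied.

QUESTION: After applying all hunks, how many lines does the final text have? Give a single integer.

Hunk 1: at line 2 remove [lxg] add [stz,uuycn] -> 8 lines: efbbn pjj stz uuycn sjx xou gofa num
Hunk 2: at line 4 remove [xou] add [yzfhm] -> 8 lines: efbbn pjj stz uuycn sjx yzfhm gofa num
Hunk 3: at line 1 remove [pjj,stz] add [wlzhe] -> 7 lines: efbbn wlzhe uuycn sjx yzfhm gofa num
Hunk 4: at line 2 remove [uuycn,sjx,yzfhm] add [wvyj] -> 5 lines: efbbn wlzhe wvyj gofa num
Hunk 5: at line 1 remove [wlzhe,wvyj,gofa] add [cei,tmi,ipgpb] -> 5 lines: efbbn cei tmi ipgpb num
Final line count: 5

Answer: 5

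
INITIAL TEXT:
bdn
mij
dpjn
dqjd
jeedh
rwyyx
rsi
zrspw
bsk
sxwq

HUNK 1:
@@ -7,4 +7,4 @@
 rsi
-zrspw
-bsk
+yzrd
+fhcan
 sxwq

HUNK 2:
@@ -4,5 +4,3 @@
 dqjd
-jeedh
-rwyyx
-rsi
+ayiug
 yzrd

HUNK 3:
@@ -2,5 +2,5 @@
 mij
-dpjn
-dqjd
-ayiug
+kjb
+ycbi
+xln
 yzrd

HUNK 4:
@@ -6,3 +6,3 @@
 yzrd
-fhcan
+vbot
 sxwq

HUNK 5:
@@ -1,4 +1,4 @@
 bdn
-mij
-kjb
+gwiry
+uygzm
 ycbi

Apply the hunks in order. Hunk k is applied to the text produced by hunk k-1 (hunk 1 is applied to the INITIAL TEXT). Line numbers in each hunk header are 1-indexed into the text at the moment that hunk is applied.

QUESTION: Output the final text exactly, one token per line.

Answer: bdn
gwiry
uygzm
ycbi
xln
yzrd
vbot
sxwq

Derivation:
Hunk 1: at line 7 remove [zrspw,bsk] add [yzrd,fhcan] -> 10 lines: bdn mij dpjn dqjd jeedh rwyyx rsi yzrd fhcan sxwq
Hunk 2: at line 4 remove [jeedh,rwyyx,rsi] add [ayiug] -> 8 lines: bdn mij dpjn dqjd ayiug yzrd fhcan sxwq
Hunk 3: at line 2 remove [dpjn,dqjd,ayiug] add [kjb,ycbi,xln] -> 8 lines: bdn mij kjb ycbi xln yzrd fhcan sxwq
Hunk 4: at line 6 remove [fhcan] add [vbot] -> 8 lines: bdn mij kjb ycbi xln yzrd vbot sxwq
Hunk 5: at line 1 remove [mij,kjb] add [gwiry,uygzm] -> 8 lines: bdn gwiry uygzm ycbi xln yzrd vbot sxwq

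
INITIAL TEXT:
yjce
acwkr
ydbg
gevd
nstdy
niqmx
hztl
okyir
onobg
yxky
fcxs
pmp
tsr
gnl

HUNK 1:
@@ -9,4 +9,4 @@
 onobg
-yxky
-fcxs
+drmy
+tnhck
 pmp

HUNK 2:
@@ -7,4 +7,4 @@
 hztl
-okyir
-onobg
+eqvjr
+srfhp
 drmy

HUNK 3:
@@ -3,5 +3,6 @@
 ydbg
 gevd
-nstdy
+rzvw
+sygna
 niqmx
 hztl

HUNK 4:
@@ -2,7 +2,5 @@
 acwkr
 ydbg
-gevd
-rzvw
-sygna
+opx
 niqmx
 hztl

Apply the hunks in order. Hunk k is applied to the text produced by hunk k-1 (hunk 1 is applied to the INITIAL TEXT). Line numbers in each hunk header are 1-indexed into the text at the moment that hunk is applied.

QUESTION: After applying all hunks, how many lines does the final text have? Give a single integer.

Answer: 13

Derivation:
Hunk 1: at line 9 remove [yxky,fcxs] add [drmy,tnhck] -> 14 lines: yjce acwkr ydbg gevd nstdy niqmx hztl okyir onobg drmy tnhck pmp tsr gnl
Hunk 2: at line 7 remove [okyir,onobg] add [eqvjr,srfhp] -> 14 lines: yjce acwkr ydbg gevd nstdy niqmx hztl eqvjr srfhp drmy tnhck pmp tsr gnl
Hunk 3: at line 3 remove [nstdy] add [rzvw,sygna] -> 15 lines: yjce acwkr ydbg gevd rzvw sygna niqmx hztl eqvjr srfhp drmy tnhck pmp tsr gnl
Hunk 4: at line 2 remove [gevd,rzvw,sygna] add [opx] -> 13 lines: yjce acwkr ydbg opx niqmx hztl eqvjr srfhp drmy tnhck pmp tsr gnl
Final line count: 13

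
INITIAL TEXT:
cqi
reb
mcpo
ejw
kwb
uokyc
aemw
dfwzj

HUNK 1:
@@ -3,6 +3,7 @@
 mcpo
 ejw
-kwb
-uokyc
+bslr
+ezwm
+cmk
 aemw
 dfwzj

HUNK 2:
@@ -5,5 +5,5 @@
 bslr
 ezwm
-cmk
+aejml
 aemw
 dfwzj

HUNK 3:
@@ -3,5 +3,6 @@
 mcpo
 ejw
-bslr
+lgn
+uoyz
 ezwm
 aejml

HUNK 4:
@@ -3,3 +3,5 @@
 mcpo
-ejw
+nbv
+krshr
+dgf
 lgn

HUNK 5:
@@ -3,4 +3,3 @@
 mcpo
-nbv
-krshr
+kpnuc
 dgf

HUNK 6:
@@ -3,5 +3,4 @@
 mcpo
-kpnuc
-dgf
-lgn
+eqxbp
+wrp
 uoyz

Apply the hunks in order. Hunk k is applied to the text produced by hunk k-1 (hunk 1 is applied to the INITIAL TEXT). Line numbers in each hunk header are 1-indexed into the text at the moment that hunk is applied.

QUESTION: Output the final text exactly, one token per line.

Hunk 1: at line 3 remove [kwb,uokyc] add [bslr,ezwm,cmk] -> 9 lines: cqi reb mcpo ejw bslr ezwm cmk aemw dfwzj
Hunk 2: at line 5 remove [cmk] add [aejml] -> 9 lines: cqi reb mcpo ejw bslr ezwm aejml aemw dfwzj
Hunk 3: at line 3 remove [bslr] add [lgn,uoyz] -> 10 lines: cqi reb mcpo ejw lgn uoyz ezwm aejml aemw dfwzj
Hunk 4: at line 3 remove [ejw] add [nbv,krshr,dgf] -> 12 lines: cqi reb mcpo nbv krshr dgf lgn uoyz ezwm aejml aemw dfwzj
Hunk 5: at line 3 remove [nbv,krshr] add [kpnuc] -> 11 lines: cqi reb mcpo kpnuc dgf lgn uoyz ezwm aejml aemw dfwzj
Hunk 6: at line 3 remove [kpnuc,dgf,lgn] add [eqxbp,wrp] -> 10 lines: cqi reb mcpo eqxbp wrp uoyz ezwm aejml aemw dfwzj

Answer: cqi
reb
mcpo
eqxbp
wrp
uoyz
ezwm
aejml
aemw
dfwzj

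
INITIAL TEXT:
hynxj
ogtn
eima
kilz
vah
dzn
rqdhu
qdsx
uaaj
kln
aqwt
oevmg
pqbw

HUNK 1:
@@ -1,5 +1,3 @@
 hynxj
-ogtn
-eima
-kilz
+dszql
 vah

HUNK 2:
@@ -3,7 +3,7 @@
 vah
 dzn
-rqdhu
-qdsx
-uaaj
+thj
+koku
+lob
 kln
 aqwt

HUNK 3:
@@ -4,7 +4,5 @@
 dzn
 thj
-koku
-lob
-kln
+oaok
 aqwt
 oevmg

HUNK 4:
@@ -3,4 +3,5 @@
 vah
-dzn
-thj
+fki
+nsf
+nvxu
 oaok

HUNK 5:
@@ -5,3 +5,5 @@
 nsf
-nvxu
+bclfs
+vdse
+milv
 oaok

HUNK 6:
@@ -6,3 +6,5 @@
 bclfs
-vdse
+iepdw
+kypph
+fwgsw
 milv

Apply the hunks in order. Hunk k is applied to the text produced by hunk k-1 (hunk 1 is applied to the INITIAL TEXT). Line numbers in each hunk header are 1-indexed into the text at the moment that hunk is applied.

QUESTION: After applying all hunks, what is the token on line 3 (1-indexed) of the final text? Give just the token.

Answer: vah

Derivation:
Hunk 1: at line 1 remove [ogtn,eima,kilz] add [dszql] -> 11 lines: hynxj dszql vah dzn rqdhu qdsx uaaj kln aqwt oevmg pqbw
Hunk 2: at line 3 remove [rqdhu,qdsx,uaaj] add [thj,koku,lob] -> 11 lines: hynxj dszql vah dzn thj koku lob kln aqwt oevmg pqbw
Hunk 3: at line 4 remove [koku,lob,kln] add [oaok] -> 9 lines: hynxj dszql vah dzn thj oaok aqwt oevmg pqbw
Hunk 4: at line 3 remove [dzn,thj] add [fki,nsf,nvxu] -> 10 lines: hynxj dszql vah fki nsf nvxu oaok aqwt oevmg pqbw
Hunk 5: at line 5 remove [nvxu] add [bclfs,vdse,milv] -> 12 lines: hynxj dszql vah fki nsf bclfs vdse milv oaok aqwt oevmg pqbw
Hunk 6: at line 6 remove [vdse] add [iepdw,kypph,fwgsw] -> 14 lines: hynxj dszql vah fki nsf bclfs iepdw kypph fwgsw milv oaok aqwt oevmg pqbw
Final line 3: vah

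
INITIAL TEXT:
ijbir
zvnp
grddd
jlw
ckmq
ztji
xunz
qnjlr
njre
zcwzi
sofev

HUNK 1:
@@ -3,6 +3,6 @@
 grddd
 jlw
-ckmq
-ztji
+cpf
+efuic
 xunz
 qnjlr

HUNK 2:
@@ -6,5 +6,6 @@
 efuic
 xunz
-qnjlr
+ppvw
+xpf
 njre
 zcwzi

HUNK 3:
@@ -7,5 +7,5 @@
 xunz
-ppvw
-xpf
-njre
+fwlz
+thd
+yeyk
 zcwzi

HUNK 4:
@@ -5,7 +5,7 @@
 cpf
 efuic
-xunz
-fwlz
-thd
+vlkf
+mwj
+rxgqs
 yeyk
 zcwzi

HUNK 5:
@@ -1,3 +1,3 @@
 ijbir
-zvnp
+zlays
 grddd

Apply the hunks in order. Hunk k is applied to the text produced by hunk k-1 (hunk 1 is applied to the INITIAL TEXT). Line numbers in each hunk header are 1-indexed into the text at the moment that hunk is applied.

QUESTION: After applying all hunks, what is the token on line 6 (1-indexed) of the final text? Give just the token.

Answer: efuic

Derivation:
Hunk 1: at line 3 remove [ckmq,ztji] add [cpf,efuic] -> 11 lines: ijbir zvnp grddd jlw cpf efuic xunz qnjlr njre zcwzi sofev
Hunk 2: at line 6 remove [qnjlr] add [ppvw,xpf] -> 12 lines: ijbir zvnp grddd jlw cpf efuic xunz ppvw xpf njre zcwzi sofev
Hunk 3: at line 7 remove [ppvw,xpf,njre] add [fwlz,thd,yeyk] -> 12 lines: ijbir zvnp grddd jlw cpf efuic xunz fwlz thd yeyk zcwzi sofev
Hunk 4: at line 5 remove [xunz,fwlz,thd] add [vlkf,mwj,rxgqs] -> 12 lines: ijbir zvnp grddd jlw cpf efuic vlkf mwj rxgqs yeyk zcwzi sofev
Hunk 5: at line 1 remove [zvnp] add [zlays] -> 12 lines: ijbir zlays grddd jlw cpf efuic vlkf mwj rxgqs yeyk zcwzi sofev
Final line 6: efuic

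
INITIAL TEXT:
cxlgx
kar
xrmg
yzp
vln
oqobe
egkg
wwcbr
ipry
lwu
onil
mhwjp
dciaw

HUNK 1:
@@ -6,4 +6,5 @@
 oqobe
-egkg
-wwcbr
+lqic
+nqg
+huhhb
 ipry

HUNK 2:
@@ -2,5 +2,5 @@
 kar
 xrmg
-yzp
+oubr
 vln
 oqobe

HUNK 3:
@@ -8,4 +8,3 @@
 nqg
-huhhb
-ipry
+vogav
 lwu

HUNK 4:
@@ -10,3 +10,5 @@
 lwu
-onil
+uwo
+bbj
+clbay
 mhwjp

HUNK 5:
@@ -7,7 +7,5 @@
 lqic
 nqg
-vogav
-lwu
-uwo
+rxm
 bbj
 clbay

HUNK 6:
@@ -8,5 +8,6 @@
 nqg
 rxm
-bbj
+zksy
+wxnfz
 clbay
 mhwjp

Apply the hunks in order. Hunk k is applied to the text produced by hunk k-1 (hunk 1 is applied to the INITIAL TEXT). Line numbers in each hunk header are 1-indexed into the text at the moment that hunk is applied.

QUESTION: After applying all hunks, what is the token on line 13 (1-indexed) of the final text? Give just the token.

Answer: mhwjp

Derivation:
Hunk 1: at line 6 remove [egkg,wwcbr] add [lqic,nqg,huhhb] -> 14 lines: cxlgx kar xrmg yzp vln oqobe lqic nqg huhhb ipry lwu onil mhwjp dciaw
Hunk 2: at line 2 remove [yzp] add [oubr] -> 14 lines: cxlgx kar xrmg oubr vln oqobe lqic nqg huhhb ipry lwu onil mhwjp dciaw
Hunk 3: at line 8 remove [huhhb,ipry] add [vogav] -> 13 lines: cxlgx kar xrmg oubr vln oqobe lqic nqg vogav lwu onil mhwjp dciaw
Hunk 4: at line 10 remove [onil] add [uwo,bbj,clbay] -> 15 lines: cxlgx kar xrmg oubr vln oqobe lqic nqg vogav lwu uwo bbj clbay mhwjp dciaw
Hunk 5: at line 7 remove [vogav,lwu,uwo] add [rxm] -> 13 lines: cxlgx kar xrmg oubr vln oqobe lqic nqg rxm bbj clbay mhwjp dciaw
Hunk 6: at line 8 remove [bbj] add [zksy,wxnfz] -> 14 lines: cxlgx kar xrmg oubr vln oqobe lqic nqg rxm zksy wxnfz clbay mhwjp dciaw
Final line 13: mhwjp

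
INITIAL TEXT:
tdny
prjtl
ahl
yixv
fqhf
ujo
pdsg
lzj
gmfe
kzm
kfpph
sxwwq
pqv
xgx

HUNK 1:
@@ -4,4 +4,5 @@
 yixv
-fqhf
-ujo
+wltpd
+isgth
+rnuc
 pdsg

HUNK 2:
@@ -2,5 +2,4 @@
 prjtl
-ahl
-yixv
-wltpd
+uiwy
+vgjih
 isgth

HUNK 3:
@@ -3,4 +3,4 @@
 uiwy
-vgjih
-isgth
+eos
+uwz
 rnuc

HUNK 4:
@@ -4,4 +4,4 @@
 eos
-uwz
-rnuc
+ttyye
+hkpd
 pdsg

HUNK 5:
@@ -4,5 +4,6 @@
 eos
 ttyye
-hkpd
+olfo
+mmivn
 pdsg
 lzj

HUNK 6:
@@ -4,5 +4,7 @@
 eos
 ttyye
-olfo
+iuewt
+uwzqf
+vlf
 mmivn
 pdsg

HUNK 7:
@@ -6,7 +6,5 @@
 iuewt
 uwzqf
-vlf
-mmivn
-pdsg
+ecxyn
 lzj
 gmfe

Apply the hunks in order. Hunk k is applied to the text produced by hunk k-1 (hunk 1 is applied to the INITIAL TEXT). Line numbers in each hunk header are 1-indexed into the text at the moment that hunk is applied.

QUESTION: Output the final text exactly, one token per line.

Answer: tdny
prjtl
uiwy
eos
ttyye
iuewt
uwzqf
ecxyn
lzj
gmfe
kzm
kfpph
sxwwq
pqv
xgx

Derivation:
Hunk 1: at line 4 remove [fqhf,ujo] add [wltpd,isgth,rnuc] -> 15 lines: tdny prjtl ahl yixv wltpd isgth rnuc pdsg lzj gmfe kzm kfpph sxwwq pqv xgx
Hunk 2: at line 2 remove [ahl,yixv,wltpd] add [uiwy,vgjih] -> 14 lines: tdny prjtl uiwy vgjih isgth rnuc pdsg lzj gmfe kzm kfpph sxwwq pqv xgx
Hunk 3: at line 3 remove [vgjih,isgth] add [eos,uwz] -> 14 lines: tdny prjtl uiwy eos uwz rnuc pdsg lzj gmfe kzm kfpph sxwwq pqv xgx
Hunk 4: at line 4 remove [uwz,rnuc] add [ttyye,hkpd] -> 14 lines: tdny prjtl uiwy eos ttyye hkpd pdsg lzj gmfe kzm kfpph sxwwq pqv xgx
Hunk 5: at line 4 remove [hkpd] add [olfo,mmivn] -> 15 lines: tdny prjtl uiwy eos ttyye olfo mmivn pdsg lzj gmfe kzm kfpph sxwwq pqv xgx
Hunk 6: at line 4 remove [olfo] add [iuewt,uwzqf,vlf] -> 17 lines: tdny prjtl uiwy eos ttyye iuewt uwzqf vlf mmivn pdsg lzj gmfe kzm kfpph sxwwq pqv xgx
Hunk 7: at line 6 remove [vlf,mmivn,pdsg] add [ecxyn] -> 15 lines: tdny prjtl uiwy eos ttyye iuewt uwzqf ecxyn lzj gmfe kzm kfpph sxwwq pqv xgx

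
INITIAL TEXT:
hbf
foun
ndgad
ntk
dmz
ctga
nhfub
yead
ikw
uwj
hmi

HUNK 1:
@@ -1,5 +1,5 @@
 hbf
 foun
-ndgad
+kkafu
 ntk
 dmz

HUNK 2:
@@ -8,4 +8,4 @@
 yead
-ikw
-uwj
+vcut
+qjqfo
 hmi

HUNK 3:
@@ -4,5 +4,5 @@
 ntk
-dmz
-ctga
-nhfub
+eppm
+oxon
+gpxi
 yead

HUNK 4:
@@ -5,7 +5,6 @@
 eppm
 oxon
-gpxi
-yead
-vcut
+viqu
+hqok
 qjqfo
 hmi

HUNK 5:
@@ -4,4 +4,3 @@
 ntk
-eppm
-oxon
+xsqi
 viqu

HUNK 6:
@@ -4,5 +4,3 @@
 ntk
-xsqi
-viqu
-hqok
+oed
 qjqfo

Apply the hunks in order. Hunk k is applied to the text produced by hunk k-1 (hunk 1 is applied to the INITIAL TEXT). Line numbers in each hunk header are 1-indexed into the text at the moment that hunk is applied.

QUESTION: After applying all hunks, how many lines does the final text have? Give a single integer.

Answer: 7

Derivation:
Hunk 1: at line 1 remove [ndgad] add [kkafu] -> 11 lines: hbf foun kkafu ntk dmz ctga nhfub yead ikw uwj hmi
Hunk 2: at line 8 remove [ikw,uwj] add [vcut,qjqfo] -> 11 lines: hbf foun kkafu ntk dmz ctga nhfub yead vcut qjqfo hmi
Hunk 3: at line 4 remove [dmz,ctga,nhfub] add [eppm,oxon,gpxi] -> 11 lines: hbf foun kkafu ntk eppm oxon gpxi yead vcut qjqfo hmi
Hunk 4: at line 5 remove [gpxi,yead,vcut] add [viqu,hqok] -> 10 lines: hbf foun kkafu ntk eppm oxon viqu hqok qjqfo hmi
Hunk 5: at line 4 remove [eppm,oxon] add [xsqi] -> 9 lines: hbf foun kkafu ntk xsqi viqu hqok qjqfo hmi
Hunk 6: at line 4 remove [xsqi,viqu,hqok] add [oed] -> 7 lines: hbf foun kkafu ntk oed qjqfo hmi
Final line count: 7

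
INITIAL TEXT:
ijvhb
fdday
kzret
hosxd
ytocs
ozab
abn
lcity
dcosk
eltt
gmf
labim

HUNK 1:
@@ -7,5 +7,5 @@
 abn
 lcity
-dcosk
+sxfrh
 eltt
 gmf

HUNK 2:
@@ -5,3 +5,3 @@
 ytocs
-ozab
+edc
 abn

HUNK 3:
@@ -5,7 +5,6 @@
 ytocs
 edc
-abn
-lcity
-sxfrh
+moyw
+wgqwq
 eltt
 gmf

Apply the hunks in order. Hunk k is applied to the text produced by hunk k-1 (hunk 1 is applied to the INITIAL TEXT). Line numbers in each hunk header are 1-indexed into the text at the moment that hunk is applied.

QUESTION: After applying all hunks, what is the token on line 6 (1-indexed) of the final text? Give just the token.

Hunk 1: at line 7 remove [dcosk] add [sxfrh] -> 12 lines: ijvhb fdday kzret hosxd ytocs ozab abn lcity sxfrh eltt gmf labim
Hunk 2: at line 5 remove [ozab] add [edc] -> 12 lines: ijvhb fdday kzret hosxd ytocs edc abn lcity sxfrh eltt gmf labim
Hunk 3: at line 5 remove [abn,lcity,sxfrh] add [moyw,wgqwq] -> 11 lines: ijvhb fdday kzret hosxd ytocs edc moyw wgqwq eltt gmf labim
Final line 6: edc

Answer: edc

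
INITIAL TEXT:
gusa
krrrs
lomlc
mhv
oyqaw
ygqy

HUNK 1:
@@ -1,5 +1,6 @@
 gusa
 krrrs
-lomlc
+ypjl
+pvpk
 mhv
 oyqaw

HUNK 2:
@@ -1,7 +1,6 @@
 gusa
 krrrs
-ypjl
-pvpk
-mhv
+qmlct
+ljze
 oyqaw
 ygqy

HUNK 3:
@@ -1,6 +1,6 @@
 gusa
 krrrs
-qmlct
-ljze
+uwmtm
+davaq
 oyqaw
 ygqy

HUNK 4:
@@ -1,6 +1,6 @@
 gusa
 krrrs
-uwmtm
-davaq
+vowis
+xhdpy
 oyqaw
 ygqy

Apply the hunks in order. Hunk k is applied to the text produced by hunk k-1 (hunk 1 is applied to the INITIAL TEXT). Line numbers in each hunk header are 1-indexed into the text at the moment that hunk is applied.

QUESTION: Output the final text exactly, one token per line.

Answer: gusa
krrrs
vowis
xhdpy
oyqaw
ygqy

Derivation:
Hunk 1: at line 1 remove [lomlc] add [ypjl,pvpk] -> 7 lines: gusa krrrs ypjl pvpk mhv oyqaw ygqy
Hunk 2: at line 1 remove [ypjl,pvpk,mhv] add [qmlct,ljze] -> 6 lines: gusa krrrs qmlct ljze oyqaw ygqy
Hunk 3: at line 1 remove [qmlct,ljze] add [uwmtm,davaq] -> 6 lines: gusa krrrs uwmtm davaq oyqaw ygqy
Hunk 4: at line 1 remove [uwmtm,davaq] add [vowis,xhdpy] -> 6 lines: gusa krrrs vowis xhdpy oyqaw ygqy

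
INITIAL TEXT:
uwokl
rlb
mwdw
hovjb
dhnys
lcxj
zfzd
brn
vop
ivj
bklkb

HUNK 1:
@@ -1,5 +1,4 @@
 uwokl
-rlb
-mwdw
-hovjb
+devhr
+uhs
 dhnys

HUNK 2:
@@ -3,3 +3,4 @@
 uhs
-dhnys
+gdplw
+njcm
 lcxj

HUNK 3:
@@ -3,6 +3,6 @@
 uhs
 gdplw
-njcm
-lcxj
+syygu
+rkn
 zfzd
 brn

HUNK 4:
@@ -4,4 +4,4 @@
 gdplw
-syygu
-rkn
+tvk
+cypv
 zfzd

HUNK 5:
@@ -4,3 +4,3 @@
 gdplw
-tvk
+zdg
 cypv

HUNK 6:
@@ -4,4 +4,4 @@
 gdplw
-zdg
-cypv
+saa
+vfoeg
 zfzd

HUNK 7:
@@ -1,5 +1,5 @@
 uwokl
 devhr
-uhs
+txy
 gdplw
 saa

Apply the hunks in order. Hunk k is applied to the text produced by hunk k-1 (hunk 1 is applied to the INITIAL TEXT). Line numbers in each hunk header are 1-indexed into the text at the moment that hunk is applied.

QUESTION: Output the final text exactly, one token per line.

Answer: uwokl
devhr
txy
gdplw
saa
vfoeg
zfzd
brn
vop
ivj
bklkb

Derivation:
Hunk 1: at line 1 remove [rlb,mwdw,hovjb] add [devhr,uhs] -> 10 lines: uwokl devhr uhs dhnys lcxj zfzd brn vop ivj bklkb
Hunk 2: at line 3 remove [dhnys] add [gdplw,njcm] -> 11 lines: uwokl devhr uhs gdplw njcm lcxj zfzd brn vop ivj bklkb
Hunk 3: at line 3 remove [njcm,lcxj] add [syygu,rkn] -> 11 lines: uwokl devhr uhs gdplw syygu rkn zfzd brn vop ivj bklkb
Hunk 4: at line 4 remove [syygu,rkn] add [tvk,cypv] -> 11 lines: uwokl devhr uhs gdplw tvk cypv zfzd brn vop ivj bklkb
Hunk 5: at line 4 remove [tvk] add [zdg] -> 11 lines: uwokl devhr uhs gdplw zdg cypv zfzd brn vop ivj bklkb
Hunk 6: at line 4 remove [zdg,cypv] add [saa,vfoeg] -> 11 lines: uwokl devhr uhs gdplw saa vfoeg zfzd brn vop ivj bklkb
Hunk 7: at line 1 remove [uhs] add [txy] -> 11 lines: uwokl devhr txy gdplw saa vfoeg zfzd brn vop ivj bklkb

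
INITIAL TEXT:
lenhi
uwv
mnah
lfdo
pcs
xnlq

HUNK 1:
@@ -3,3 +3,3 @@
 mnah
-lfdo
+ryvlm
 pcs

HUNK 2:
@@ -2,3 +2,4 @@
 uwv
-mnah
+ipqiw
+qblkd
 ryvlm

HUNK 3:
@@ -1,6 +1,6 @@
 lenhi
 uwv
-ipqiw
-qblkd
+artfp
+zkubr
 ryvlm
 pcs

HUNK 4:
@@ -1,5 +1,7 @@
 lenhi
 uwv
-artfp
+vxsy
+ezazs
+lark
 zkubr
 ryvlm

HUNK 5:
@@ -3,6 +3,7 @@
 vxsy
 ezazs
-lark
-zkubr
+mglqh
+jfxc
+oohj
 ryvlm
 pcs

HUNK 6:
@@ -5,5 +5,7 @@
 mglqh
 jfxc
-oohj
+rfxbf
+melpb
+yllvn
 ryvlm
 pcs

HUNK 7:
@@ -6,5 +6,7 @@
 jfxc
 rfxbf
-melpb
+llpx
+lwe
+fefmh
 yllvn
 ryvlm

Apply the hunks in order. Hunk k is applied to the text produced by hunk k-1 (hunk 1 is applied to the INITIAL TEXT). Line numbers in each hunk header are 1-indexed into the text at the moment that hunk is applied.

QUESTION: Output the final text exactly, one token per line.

Answer: lenhi
uwv
vxsy
ezazs
mglqh
jfxc
rfxbf
llpx
lwe
fefmh
yllvn
ryvlm
pcs
xnlq

Derivation:
Hunk 1: at line 3 remove [lfdo] add [ryvlm] -> 6 lines: lenhi uwv mnah ryvlm pcs xnlq
Hunk 2: at line 2 remove [mnah] add [ipqiw,qblkd] -> 7 lines: lenhi uwv ipqiw qblkd ryvlm pcs xnlq
Hunk 3: at line 1 remove [ipqiw,qblkd] add [artfp,zkubr] -> 7 lines: lenhi uwv artfp zkubr ryvlm pcs xnlq
Hunk 4: at line 1 remove [artfp] add [vxsy,ezazs,lark] -> 9 lines: lenhi uwv vxsy ezazs lark zkubr ryvlm pcs xnlq
Hunk 5: at line 3 remove [lark,zkubr] add [mglqh,jfxc,oohj] -> 10 lines: lenhi uwv vxsy ezazs mglqh jfxc oohj ryvlm pcs xnlq
Hunk 6: at line 5 remove [oohj] add [rfxbf,melpb,yllvn] -> 12 lines: lenhi uwv vxsy ezazs mglqh jfxc rfxbf melpb yllvn ryvlm pcs xnlq
Hunk 7: at line 6 remove [melpb] add [llpx,lwe,fefmh] -> 14 lines: lenhi uwv vxsy ezazs mglqh jfxc rfxbf llpx lwe fefmh yllvn ryvlm pcs xnlq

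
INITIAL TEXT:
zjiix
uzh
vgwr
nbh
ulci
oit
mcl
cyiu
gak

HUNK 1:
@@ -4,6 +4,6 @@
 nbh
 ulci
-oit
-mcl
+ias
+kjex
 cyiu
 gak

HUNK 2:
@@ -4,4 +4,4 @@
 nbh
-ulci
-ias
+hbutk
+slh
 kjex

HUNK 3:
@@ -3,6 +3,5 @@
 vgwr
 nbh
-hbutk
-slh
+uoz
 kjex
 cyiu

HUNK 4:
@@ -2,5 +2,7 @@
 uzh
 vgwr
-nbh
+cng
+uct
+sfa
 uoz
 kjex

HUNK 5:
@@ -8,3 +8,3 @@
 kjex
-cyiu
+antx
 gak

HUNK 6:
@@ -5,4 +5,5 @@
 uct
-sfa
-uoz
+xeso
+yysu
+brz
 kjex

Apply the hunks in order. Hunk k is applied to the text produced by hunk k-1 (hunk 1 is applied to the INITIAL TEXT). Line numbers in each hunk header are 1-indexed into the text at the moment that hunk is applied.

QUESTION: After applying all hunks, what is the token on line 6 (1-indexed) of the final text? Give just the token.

Answer: xeso

Derivation:
Hunk 1: at line 4 remove [oit,mcl] add [ias,kjex] -> 9 lines: zjiix uzh vgwr nbh ulci ias kjex cyiu gak
Hunk 2: at line 4 remove [ulci,ias] add [hbutk,slh] -> 9 lines: zjiix uzh vgwr nbh hbutk slh kjex cyiu gak
Hunk 3: at line 3 remove [hbutk,slh] add [uoz] -> 8 lines: zjiix uzh vgwr nbh uoz kjex cyiu gak
Hunk 4: at line 2 remove [nbh] add [cng,uct,sfa] -> 10 lines: zjiix uzh vgwr cng uct sfa uoz kjex cyiu gak
Hunk 5: at line 8 remove [cyiu] add [antx] -> 10 lines: zjiix uzh vgwr cng uct sfa uoz kjex antx gak
Hunk 6: at line 5 remove [sfa,uoz] add [xeso,yysu,brz] -> 11 lines: zjiix uzh vgwr cng uct xeso yysu brz kjex antx gak
Final line 6: xeso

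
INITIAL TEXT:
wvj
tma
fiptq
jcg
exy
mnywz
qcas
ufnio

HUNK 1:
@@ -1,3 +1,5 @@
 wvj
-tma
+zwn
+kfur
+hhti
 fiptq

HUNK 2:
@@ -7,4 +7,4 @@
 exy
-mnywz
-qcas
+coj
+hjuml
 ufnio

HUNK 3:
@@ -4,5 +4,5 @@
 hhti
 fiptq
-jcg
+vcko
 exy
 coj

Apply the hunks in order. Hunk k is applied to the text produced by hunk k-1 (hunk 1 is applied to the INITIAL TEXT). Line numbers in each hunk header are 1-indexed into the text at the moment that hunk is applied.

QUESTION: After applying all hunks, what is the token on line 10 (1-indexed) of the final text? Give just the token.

Answer: ufnio

Derivation:
Hunk 1: at line 1 remove [tma] add [zwn,kfur,hhti] -> 10 lines: wvj zwn kfur hhti fiptq jcg exy mnywz qcas ufnio
Hunk 2: at line 7 remove [mnywz,qcas] add [coj,hjuml] -> 10 lines: wvj zwn kfur hhti fiptq jcg exy coj hjuml ufnio
Hunk 3: at line 4 remove [jcg] add [vcko] -> 10 lines: wvj zwn kfur hhti fiptq vcko exy coj hjuml ufnio
Final line 10: ufnio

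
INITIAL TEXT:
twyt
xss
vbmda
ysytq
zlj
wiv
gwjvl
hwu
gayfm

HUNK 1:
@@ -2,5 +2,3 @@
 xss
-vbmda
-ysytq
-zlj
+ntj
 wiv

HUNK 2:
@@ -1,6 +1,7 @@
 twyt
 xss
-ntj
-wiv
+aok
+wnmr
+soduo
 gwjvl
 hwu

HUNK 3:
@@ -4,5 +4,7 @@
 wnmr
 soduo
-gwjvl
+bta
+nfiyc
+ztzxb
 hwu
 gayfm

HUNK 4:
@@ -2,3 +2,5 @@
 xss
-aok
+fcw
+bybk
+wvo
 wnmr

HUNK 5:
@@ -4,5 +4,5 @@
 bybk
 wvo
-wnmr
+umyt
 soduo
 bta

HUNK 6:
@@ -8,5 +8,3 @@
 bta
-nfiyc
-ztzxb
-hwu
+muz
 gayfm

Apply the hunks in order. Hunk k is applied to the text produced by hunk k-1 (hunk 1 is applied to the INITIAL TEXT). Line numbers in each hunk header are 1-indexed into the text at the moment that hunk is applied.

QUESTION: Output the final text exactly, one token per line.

Answer: twyt
xss
fcw
bybk
wvo
umyt
soduo
bta
muz
gayfm

Derivation:
Hunk 1: at line 2 remove [vbmda,ysytq,zlj] add [ntj] -> 7 lines: twyt xss ntj wiv gwjvl hwu gayfm
Hunk 2: at line 1 remove [ntj,wiv] add [aok,wnmr,soduo] -> 8 lines: twyt xss aok wnmr soduo gwjvl hwu gayfm
Hunk 3: at line 4 remove [gwjvl] add [bta,nfiyc,ztzxb] -> 10 lines: twyt xss aok wnmr soduo bta nfiyc ztzxb hwu gayfm
Hunk 4: at line 2 remove [aok] add [fcw,bybk,wvo] -> 12 lines: twyt xss fcw bybk wvo wnmr soduo bta nfiyc ztzxb hwu gayfm
Hunk 5: at line 4 remove [wnmr] add [umyt] -> 12 lines: twyt xss fcw bybk wvo umyt soduo bta nfiyc ztzxb hwu gayfm
Hunk 6: at line 8 remove [nfiyc,ztzxb,hwu] add [muz] -> 10 lines: twyt xss fcw bybk wvo umyt soduo bta muz gayfm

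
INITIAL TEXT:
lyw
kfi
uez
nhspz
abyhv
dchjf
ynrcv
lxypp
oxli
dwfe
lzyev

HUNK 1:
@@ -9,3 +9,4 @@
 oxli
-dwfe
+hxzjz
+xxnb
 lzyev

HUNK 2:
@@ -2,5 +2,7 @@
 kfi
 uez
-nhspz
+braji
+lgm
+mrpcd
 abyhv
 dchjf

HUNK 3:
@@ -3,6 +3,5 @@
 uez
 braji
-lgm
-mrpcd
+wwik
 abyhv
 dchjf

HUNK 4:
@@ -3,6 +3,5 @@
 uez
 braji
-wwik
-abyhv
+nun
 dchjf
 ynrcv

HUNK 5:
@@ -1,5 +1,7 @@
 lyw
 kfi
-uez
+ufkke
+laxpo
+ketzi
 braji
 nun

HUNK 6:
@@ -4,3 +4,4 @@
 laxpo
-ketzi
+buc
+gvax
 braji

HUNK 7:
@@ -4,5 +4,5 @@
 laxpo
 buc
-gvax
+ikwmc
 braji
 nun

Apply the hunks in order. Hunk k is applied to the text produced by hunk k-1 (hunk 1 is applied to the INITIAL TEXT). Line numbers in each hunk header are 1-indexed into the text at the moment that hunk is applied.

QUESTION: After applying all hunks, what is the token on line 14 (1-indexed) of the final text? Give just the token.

Answer: xxnb

Derivation:
Hunk 1: at line 9 remove [dwfe] add [hxzjz,xxnb] -> 12 lines: lyw kfi uez nhspz abyhv dchjf ynrcv lxypp oxli hxzjz xxnb lzyev
Hunk 2: at line 2 remove [nhspz] add [braji,lgm,mrpcd] -> 14 lines: lyw kfi uez braji lgm mrpcd abyhv dchjf ynrcv lxypp oxli hxzjz xxnb lzyev
Hunk 3: at line 3 remove [lgm,mrpcd] add [wwik] -> 13 lines: lyw kfi uez braji wwik abyhv dchjf ynrcv lxypp oxli hxzjz xxnb lzyev
Hunk 4: at line 3 remove [wwik,abyhv] add [nun] -> 12 lines: lyw kfi uez braji nun dchjf ynrcv lxypp oxli hxzjz xxnb lzyev
Hunk 5: at line 1 remove [uez] add [ufkke,laxpo,ketzi] -> 14 lines: lyw kfi ufkke laxpo ketzi braji nun dchjf ynrcv lxypp oxli hxzjz xxnb lzyev
Hunk 6: at line 4 remove [ketzi] add [buc,gvax] -> 15 lines: lyw kfi ufkke laxpo buc gvax braji nun dchjf ynrcv lxypp oxli hxzjz xxnb lzyev
Hunk 7: at line 4 remove [gvax] add [ikwmc] -> 15 lines: lyw kfi ufkke laxpo buc ikwmc braji nun dchjf ynrcv lxypp oxli hxzjz xxnb lzyev
Final line 14: xxnb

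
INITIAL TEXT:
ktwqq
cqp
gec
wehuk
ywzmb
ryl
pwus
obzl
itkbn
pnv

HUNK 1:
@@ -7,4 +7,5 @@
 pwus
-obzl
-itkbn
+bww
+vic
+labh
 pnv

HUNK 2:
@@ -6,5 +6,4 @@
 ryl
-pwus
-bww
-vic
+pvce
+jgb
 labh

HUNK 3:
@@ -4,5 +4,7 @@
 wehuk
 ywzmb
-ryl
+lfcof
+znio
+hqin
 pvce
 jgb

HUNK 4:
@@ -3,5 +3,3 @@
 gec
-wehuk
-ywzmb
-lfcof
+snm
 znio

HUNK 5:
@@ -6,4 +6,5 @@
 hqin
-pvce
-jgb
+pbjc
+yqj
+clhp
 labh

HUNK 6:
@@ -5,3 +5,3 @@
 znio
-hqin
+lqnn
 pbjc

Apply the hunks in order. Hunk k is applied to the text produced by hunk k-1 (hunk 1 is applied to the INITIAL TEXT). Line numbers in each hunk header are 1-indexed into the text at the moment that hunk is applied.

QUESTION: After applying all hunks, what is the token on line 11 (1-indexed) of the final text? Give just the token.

Hunk 1: at line 7 remove [obzl,itkbn] add [bww,vic,labh] -> 11 lines: ktwqq cqp gec wehuk ywzmb ryl pwus bww vic labh pnv
Hunk 2: at line 6 remove [pwus,bww,vic] add [pvce,jgb] -> 10 lines: ktwqq cqp gec wehuk ywzmb ryl pvce jgb labh pnv
Hunk 3: at line 4 remove [ryl] add [lfcof,znio,hqin] -> 12 lines: ktwqq cqp gec wehuk ywzmb lfcof znio hqin pvce jgb labh pnv
Hunk 4: at line 3 remove [wehuk,ywzmb,lfcof] add [snm] -> 10 lines: ktwqq cqp gec snm znio hqin pvce jgb labh pnv
Hunk 5: at line 6 remove [pvce,jgb] add [pbjc,yqj,clhp] -> 11 lines: ktwqq cqp gec snm znio hqin pbjc yqj clhp labh pnv
Hunk 6: at line 5 remove [hqin] add [lqnn] -> 11 lines: ktwqq cqp gec snm znio lqnn pbjc yqj clhp labh pnv
Final line 11: pnv

Answer: pnv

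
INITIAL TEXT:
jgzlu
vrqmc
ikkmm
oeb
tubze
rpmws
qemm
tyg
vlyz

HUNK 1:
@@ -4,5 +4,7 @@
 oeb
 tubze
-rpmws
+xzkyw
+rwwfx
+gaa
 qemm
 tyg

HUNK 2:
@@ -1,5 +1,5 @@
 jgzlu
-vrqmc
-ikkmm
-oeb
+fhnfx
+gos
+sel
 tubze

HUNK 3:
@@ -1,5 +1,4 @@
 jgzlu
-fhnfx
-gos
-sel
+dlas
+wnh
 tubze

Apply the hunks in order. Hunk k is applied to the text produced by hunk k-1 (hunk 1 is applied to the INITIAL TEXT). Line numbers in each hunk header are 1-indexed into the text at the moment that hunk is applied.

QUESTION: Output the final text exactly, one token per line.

Answer: jgzlu
dlas
wnh
tubze
xzkyw
rwwfx
gaa
qemm
tyg
vlyz

Derivation:
Hunk 1: at line 4 remove [rpmws] add [xzkyw,rwwfx,gaa] -> 11 lines: jgzlu vrqmc ikkmm oeb tubze xzkyw rwwfx gaa qemm tyg vlyz
Hunk 2: at line 1 remove [vrqmc,ikkmm,oeb] add [fhnfx,gos,sel] -> 11 lines: jgzlu fhnfx gos sel tubze xzkyw rwwfx gaa qemm tyg vlyz
Hunk 3: at line 1 remove [fhnfx,gos,sel] add [dlas,wnh] -> 10 lines: jgzlu dlas wnh tubze xzkyw rwwfx gaa qemm tyg vlyz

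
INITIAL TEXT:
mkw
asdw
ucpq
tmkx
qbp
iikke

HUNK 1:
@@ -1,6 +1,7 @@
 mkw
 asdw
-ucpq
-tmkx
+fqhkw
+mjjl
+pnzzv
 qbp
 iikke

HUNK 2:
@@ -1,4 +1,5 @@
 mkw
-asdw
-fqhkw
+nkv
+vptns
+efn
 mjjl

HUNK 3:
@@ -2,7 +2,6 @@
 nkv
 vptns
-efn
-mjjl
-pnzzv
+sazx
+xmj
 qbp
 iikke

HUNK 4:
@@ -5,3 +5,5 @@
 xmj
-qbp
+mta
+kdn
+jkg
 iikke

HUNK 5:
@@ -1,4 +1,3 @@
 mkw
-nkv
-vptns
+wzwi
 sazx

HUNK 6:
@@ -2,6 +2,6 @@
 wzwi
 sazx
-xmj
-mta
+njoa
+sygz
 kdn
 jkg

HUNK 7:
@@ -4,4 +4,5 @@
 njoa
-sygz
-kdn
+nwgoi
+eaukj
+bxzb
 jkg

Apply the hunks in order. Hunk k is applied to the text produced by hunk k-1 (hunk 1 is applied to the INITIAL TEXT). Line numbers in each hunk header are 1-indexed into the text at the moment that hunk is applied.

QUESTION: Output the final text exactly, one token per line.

Hunk 1: at line 1 remove [ucpq,tmkx] add [fqhkw,mjjl,pnzzv] -> 7 lines: mkw asdw fqhkw mjjl pnzzv qbp iikke
Hunk 2: at line 1 remove [asdw,fqhkw] add [nkv,vptns,efn] -> 8 lines: mkw nkv vptns efn mjjl pnzzv qbp iikke
Hunk 3: at line 2 remove [efn,mjjl,pnzzv] add [sazx,xmj] -> 7 lines: mkw nkv vptns sazx xmj qbp iikke
Hunk 4: at line 5 remove [qbp] add [mta,kdn,jkg] -> 9 lines: mkw nkv vptns sazx xmj mta kdn jkg iikke
Hunk 5: at line 1 remove [nkv,vptns] add [wzwi] -> 8 lines: mkw wzwi sazx xmj mta kdn jkg iikke
Hunk 6: at line 2 remove [xmj,mta] add [njoa,sygz] -> 8 lines: mkw wzwi sazx njoa sygz kdn jkg iikke
Hunk 7: at line 4 remove [sygz,kdn] add [nwgoi,eaukj,bxzb] -> 9 lines: mkw wzwi sazx njoa nwgoi eaukj bxzb jkg iikke

Answer: mkw
wzwi
sazx
njoa
nwgoi
eaukj
bxzb
jkg
iikke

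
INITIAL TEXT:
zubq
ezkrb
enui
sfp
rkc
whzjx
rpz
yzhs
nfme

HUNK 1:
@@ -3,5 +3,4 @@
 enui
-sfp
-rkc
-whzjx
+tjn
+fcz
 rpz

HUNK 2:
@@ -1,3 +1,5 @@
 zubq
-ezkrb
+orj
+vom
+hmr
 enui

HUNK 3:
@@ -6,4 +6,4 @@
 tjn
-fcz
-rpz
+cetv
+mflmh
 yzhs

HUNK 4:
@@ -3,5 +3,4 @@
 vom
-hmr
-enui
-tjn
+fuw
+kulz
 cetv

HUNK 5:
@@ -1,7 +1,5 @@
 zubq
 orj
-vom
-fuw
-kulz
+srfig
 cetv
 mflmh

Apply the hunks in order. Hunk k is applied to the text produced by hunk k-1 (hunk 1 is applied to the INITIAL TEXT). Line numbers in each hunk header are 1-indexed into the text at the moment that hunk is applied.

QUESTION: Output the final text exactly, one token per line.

Hunk 1: at line 3 remove [sfp,rkc,whzjx] add [tjn,fcz] -> 8 lines: zubq ezkrb enui tjn fcz rpz yzhs nfme
Hunk 2: at line 1 remove [ezkrb] add [orj,vom,hmr] -> 10 lines: zubq orj vom hmr enui tjn fcz rpz yzhs nfme
Hunk 3: at line 6 remove [fcz,rpz] add [cetv,mflmh] -> 10 lines: zubq orj vom hmr enui tjn cetv mflmh yzhs nfme
Hunk 4: at line 3 remove [hmr,enui,tjn] add [fuw,kulz] -> 9 lines: zubq orj vom fuw kulz cetv mflmh yzhs nfme
Hunk 5: at line 1 remove [vom,fuw,kulz] add [srfig] -> 7 lines: zubq orj srfig cetv mflmh yzhs nfme

Answer: zubq
orj
srfig
cetv
mflmh
yzhs
nfme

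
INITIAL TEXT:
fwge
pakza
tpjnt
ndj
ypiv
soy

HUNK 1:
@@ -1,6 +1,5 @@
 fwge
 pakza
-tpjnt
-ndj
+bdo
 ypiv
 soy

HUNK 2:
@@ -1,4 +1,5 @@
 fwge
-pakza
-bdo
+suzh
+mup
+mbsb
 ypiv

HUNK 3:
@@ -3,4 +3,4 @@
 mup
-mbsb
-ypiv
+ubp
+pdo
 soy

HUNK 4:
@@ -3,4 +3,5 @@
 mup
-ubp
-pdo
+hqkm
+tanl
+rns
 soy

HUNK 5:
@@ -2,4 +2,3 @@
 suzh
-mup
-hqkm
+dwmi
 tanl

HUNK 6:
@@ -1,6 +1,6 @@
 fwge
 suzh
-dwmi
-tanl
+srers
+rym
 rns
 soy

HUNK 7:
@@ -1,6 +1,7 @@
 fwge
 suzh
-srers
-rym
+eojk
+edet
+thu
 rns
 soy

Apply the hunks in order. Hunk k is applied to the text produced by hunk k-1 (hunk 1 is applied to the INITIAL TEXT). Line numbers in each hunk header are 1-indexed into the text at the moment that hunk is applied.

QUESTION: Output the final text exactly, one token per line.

Hunk 1: at line 1 remove [tpjnt,ndj] add [bdo] -> 5 lines: fwge pakza bdo ypiv soy
Hunk 2: at line 1 remove [pakza,bdo] add [suzh,mup,mbsb] -> 6 lines: fwge suzh mup mbsb ypiv soy
Hunk 3: at line 3 remove [mbsb,ypiv] add [ubp,pdo] -> 6 lines: fwge suzh mup ubp pdo soy
Hunk 4: at line 3 remove [ubp,pdo] add [hqkm,tanl,rns] -> 7 lines: fwge suzh mup hqkm tanl rns soy
Hunk 5: at line 2 remove [mup,hqkm] add [dwmi] -> 6 lines: fwge suzh dwmi tanl rns soy
Hunk 6: at line 1 remove [dwmi,tanl] add [srers,rym] -> 6 lines: fwge suzh srers rym rns soy
Hunk 7: at line 1 remove [srers,rym] add [eojk,edet,thu] -> 7 lines: fwge suzh eojk edet thu rns soy

Answer: fwge
suzh
eojk
edet
thu
rns
soy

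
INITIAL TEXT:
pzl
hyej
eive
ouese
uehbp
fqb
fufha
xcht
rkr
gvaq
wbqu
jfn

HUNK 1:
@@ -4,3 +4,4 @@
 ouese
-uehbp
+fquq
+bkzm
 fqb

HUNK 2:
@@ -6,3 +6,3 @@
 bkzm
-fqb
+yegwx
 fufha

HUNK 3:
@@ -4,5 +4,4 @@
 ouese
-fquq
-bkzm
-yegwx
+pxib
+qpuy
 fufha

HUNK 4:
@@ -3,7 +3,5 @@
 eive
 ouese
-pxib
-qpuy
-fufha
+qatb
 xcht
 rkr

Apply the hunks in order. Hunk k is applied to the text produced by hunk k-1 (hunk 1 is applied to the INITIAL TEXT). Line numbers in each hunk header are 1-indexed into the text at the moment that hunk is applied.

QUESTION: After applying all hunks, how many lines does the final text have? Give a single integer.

Answer: 10

Derivation:
Hunk 1: at line 4 remove [uehbp] add [fquq,bkzm] -> 13 lines: pzl hyej eive ouese fquq bkzm fqb fufha xcht rkr gvaq wbqu jfn
Hunk 2: at line 6 remove [fqb] add [yegwx] -> 13 lines: pzl hyej eive ouese fquq bkzm yegwx fufha xcht rkr gvaq wbqu jfn
Hunk 3: at line 4 remove [fquq,bkzm,yegwx] add [pxib,qpuy] -> 12 lines: pzl hyej eive ouese pxib qpuy fufha xcht rkr gvaq wbqu jfn
Hunk 4: at line 3 remove [pxib,qpuy,fufha] add [qatb] -> 10 lines: pzl hyej eive ouese qatb xcht rkr gvaq wbqu jfn
Final line count: 10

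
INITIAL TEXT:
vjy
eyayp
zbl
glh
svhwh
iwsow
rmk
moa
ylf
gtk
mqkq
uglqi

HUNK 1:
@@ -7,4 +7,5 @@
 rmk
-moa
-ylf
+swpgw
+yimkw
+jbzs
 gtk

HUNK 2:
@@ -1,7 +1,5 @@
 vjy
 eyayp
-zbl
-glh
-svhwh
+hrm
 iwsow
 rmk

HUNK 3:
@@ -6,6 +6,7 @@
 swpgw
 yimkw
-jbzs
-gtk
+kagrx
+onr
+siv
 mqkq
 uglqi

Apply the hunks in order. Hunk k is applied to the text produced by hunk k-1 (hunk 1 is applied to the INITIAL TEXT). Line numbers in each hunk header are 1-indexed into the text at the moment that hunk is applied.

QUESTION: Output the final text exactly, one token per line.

Hunk 1: at line 7 remove [moa,ylf] add [swpgw,yimkw,jbzs] -> 13 lines: vjy eyayp zbl glh svhwh iwsow rmk swpgw yimkw jbzs gtk mqkq uglqi
Hunk 2: at line 1 remove [zbl,glh,svhwh] add [hrm] -> 11 lines: vjy eyayp hrm iwsow rmk swpgw yimkw jbzs gtk mqkq uglqi
Hunk 3: at line 6 remove [jbzs,gtk] add [kagrx,onr,siv] -> 12 lines: vjy eyayp hrm iwsow rmk swpgw yimkw kagrx onr siv mqkq uglqi

Answer: vjy
eyayp
hrm
iwsow
rmk
swpgw
yimkw
kagrx
onr
siv
mqkq
uglqi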